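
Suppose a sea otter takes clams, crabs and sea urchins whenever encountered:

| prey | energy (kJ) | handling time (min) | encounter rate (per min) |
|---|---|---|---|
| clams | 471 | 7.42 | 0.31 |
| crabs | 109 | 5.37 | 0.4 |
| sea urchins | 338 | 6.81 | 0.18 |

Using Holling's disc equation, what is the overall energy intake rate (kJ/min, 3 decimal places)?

R = (0.31×471 + 0.4×109 + 0.18×338) / (1 + 0.31×7.42 + 0.4×5.37 + 0.18×6.81) = 250.4/6.674 = 37.53 kJ/min.

37.526 kJ/min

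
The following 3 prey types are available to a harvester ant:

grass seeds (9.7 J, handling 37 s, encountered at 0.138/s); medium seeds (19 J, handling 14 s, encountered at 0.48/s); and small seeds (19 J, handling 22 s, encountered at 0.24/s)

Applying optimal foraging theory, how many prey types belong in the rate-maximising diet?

1

E/h in descending order: medium seeds 1.36, small seeds 0.864, grass seeds 0.262 J/s. The optimal diet is the largest prefix of this list for which every included type satisfies E_i/h_i > R on the types above it.
Rate on top 1: 1.181. small seeds: 0.864 < 1.181 → exclude; stop.
Optimal diet: medium seeds — 1 of 3 types.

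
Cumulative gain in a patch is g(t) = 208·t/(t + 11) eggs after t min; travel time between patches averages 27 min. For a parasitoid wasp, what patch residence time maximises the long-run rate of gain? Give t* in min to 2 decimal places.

17.23 min

By the marginal value theorem, leave when the instantaneous gain rate g'(t) equals the habitat-wide average g(t)/(T + t).
g'(t) = 208·11/(t + 11)². Setting 208·11/(t+11)² = 208t/[(t+11)(27+t)] gives 11(27+t) = t(t+11), so t² = 11×27 = 297.
t* = √297 = 17.23 min.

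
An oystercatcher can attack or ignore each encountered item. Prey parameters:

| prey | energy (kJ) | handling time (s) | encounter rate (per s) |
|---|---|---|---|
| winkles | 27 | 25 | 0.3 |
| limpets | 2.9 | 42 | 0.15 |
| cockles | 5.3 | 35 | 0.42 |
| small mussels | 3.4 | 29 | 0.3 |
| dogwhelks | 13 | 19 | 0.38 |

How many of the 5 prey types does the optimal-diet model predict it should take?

1

Profitabilities (E/h, kJ/s): winkles 1.08, dogwhelks 0.684, cockles 0.151, small mussels 0.117, limpets 0.069. Add prey in this order while the next type's profitability exceeds the intake rate on those already taken.
Rate on top 1: 0.9529. dogwhelks: 0.684 < 0.9529 → exclude; stop.
Optimal diet: winkles — 1 of 5 types.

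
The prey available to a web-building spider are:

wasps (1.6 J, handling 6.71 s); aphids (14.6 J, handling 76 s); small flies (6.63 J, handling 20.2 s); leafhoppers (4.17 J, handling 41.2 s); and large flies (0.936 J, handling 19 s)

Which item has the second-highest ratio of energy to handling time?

wasps

Profitability E/h (J/s): wasps = 1.6/6.71 = 0.238, aphids = 14.6/76 = 0.192, small flies = 6.63/20.2 = 0.328, leafhoppers = 4.17/41.2 = 0.101, large flies = 0.936/19 = 0.0493.
Ranked: small flies > wasps > aphids > leafhoppers > large flies.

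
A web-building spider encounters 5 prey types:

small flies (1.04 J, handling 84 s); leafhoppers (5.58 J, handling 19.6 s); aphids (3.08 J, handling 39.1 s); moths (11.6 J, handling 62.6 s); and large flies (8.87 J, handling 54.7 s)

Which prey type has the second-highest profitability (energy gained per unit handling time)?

In descending order of E/h:
leafhoppers: 5.58/19.6 = 0.285 J/s
moths: 11.6/62.6 = 0.185 J/s
large flies: 8.87/54.7 = 0.162 J/s
aphids: 3.08/39.1 = 0.0788 J/s
small flies: 1.04/84 = 0.0124 J/s

moths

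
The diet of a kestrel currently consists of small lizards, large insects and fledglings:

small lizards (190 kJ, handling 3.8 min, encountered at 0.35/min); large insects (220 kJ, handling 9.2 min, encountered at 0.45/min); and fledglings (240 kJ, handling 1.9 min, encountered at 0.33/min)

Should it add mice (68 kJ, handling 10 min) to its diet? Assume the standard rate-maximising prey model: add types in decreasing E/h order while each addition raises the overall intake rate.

On small lizards, large insects and fledglings alone, R = ΣλE/(1+Σλh) = 244.7/7.097 = 34.48 kJ/min.
mice: E/h = 68/10 = 6.8 kJ/min.
6.8 < 34.48, so adding mice would lower the average — exclude it.

No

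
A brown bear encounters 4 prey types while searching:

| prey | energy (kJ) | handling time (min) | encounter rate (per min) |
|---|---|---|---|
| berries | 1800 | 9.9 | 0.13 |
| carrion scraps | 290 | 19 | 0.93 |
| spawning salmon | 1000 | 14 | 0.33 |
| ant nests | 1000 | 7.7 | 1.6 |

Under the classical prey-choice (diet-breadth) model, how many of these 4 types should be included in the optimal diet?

2

Rank by E/h (kJ/min): berries 182, ant nests 130, spawning salmon 71.4, carrion scraps 15.3. Include each in turn until the next type's E/h falls below the running intake rate.
Rate on top 1: 102.3. ant nests: 130 > 102.3 → include.
Rate on top 2: 125.6. spawning salmon: 71.4 < 125.6 → exclude; stop.
Optimal diet: berries, ant nests — 2 of 4 types.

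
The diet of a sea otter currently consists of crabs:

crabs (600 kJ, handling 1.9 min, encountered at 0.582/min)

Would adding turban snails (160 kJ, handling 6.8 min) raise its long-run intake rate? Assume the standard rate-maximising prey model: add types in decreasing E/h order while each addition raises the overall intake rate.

No

On crabs alone, R = ΣλE/(1+Σλh) = 349.2/2.106 = 165.8 kJ/min.
Profitability of turban snails: 160/6.8 = 23.53 kJ/min.
23.53 < 165.8, so adding turban snails would lower the average — exclude it.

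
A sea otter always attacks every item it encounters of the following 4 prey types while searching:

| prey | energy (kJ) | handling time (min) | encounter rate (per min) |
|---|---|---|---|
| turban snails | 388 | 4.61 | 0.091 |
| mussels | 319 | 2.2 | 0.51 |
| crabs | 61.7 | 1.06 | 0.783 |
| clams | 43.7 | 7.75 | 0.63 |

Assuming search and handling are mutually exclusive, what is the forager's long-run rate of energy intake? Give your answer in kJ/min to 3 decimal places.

33.177 kJ/min

R = (0.091×388 + 0.51×319 + 0.783×61.7 + 0.63×43.7) / (1 + 0.091×4.61 + 0.51×2.2 + 0.783×1.06 + 0.63×7.75) = 273.8/8.254 = 33.18 kJ/min.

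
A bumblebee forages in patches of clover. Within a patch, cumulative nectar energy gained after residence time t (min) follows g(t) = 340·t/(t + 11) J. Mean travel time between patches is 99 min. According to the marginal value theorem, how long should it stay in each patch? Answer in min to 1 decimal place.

Optimal t* satisfies g'(t*) = g(t*)/(T + t*).
g'(t) = 340·11/(t + 11)². Setting 340·11/(t+11)² = 340t/[(t+11)(99+t)] gives 11(99+t) = t(t+11), so t² = 11×99 = 1089.
t* = √1089 = 33 min.

33.0 min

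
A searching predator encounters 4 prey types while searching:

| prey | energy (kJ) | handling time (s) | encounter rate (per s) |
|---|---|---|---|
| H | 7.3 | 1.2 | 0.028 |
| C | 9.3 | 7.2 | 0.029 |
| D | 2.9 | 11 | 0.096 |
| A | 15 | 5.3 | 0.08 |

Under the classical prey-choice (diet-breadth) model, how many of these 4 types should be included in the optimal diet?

3

E/h in descending order: H 6.08, A 2.83, C 1.29, D 0.264 kJ/s. The optimal diet is the largest prefix of this list for which every included type satisfies E_i/h_i > R on the types above it.
Rate on top 1: 0.1978. A: 2.83 > 0.1978 → include.
Rate on top 2: 0.9635. C: 1.29 > 0.9635 → include.
Rate on top 3: 1.005. D: 0.264 < 1.005 → exclude; stop.
Optimal diet: H, A, C — 3 of 4 types.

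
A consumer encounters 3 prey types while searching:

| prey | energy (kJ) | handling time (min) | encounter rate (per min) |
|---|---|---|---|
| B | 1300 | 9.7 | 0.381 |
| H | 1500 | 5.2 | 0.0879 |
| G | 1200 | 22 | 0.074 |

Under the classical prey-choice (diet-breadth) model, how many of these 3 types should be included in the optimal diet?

Rank by E/h (kJ/min): H 288, B 134, G 54.5. Include each in turn until the next type's E/h falls below the running intake rate.
Rate on top 1: 90.49. B: 134 > 90.49 → include.
Rate on top 2: 121.7. G: 54.5 < 121.7 → exclude; stop.
Optimal diet: H, B — 2 of 3 types.

2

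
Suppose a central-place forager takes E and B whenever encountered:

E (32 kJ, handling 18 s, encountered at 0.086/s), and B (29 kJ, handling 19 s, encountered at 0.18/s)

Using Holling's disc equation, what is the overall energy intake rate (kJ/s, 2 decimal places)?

Energy encountered per unit search time: 0.086×32 + 0.18×29 = 7.972 kJ/s.
Handling time per unit search time: 0.086×18 + 0.18×19 = 4.968.
Rate = 7.972/(1 + 4.968) = 1.336 kJ/s.

1.34 kJ/s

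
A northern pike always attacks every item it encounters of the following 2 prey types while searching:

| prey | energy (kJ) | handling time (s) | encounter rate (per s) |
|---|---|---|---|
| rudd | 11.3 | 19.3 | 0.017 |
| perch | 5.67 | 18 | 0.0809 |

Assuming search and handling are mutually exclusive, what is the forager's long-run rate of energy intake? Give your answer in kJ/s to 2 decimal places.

0.23 kJ/s

R = (0.017×11.3 + 0.0809×5.67) / (1 + 0.017×19.3 + 0.0809×18) = 0.6508/2.784 = 0.2337 kJ/s.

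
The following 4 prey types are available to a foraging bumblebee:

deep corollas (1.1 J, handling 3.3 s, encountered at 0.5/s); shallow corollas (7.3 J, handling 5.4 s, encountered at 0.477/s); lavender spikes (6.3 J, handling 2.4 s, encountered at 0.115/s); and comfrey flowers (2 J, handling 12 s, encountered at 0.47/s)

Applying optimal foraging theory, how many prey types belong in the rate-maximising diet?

2

Profitabilities (E/h, J/s): lavender spikes 2.62, shallow corollas 1.35, deep corollas 0.333, comfrey flowers 0.167. Add prey in this order while the next type's profitability exceeds the intake rate on those already taken.
Rate on top 1: 0.5678. shallow corollas: 1.35 > 0.5678 → include.
Rate on top 2: 1.092. deep corollas: 0.333 < 1.092 → exclude; stop.
Optimal diet: lavender spikes, shallow corollas — 2 of 4 types.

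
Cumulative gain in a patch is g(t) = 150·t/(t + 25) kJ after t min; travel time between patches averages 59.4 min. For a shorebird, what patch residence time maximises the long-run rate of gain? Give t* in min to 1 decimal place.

Maximise g(t)/(T+t): set derivative to zero → g'(t)(T+t) = g(t).
g'(t) = 150·25/(t + 25)². Setting 150·25/(t+25)² = 150t/[(t+25)(59.4+t)] gives 25(59.4+t) = t(t+25), so t² = 25×59.4 = 1485.
t* = √1485 = 38.54 min.

38.5 min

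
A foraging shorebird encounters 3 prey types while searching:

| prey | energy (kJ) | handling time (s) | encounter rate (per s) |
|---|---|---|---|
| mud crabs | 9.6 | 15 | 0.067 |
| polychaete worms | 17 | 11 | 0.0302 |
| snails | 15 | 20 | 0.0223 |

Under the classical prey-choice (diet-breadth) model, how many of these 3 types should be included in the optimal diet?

3

Rank by E/h (kJ/s): polychaete worms 1.55, snails 0.75, mud crabs 0.64. Include each in turn until the next type's E/h falls below the running intake rate.
Rate on top 1: 0.3854. snails: 0.75 > 0.3854 → include.
Rate on top 2: 0.4768. mud crabs: 0.64 > 0.4768 → include.
Optimal diet: polychaete worms, snails, mud crabs — 3 of 3 types.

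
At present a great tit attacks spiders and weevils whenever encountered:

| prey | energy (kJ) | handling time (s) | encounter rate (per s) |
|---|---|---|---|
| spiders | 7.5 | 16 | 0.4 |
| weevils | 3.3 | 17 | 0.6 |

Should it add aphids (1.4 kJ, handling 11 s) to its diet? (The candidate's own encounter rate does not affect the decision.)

No

Intake rate on the current diet: R = (0.4×7.5 + 0.6×3.3) / (1 + 0.4×16 + 0.6×17) = 4.98/17.6 = 0.283 kJ/s.
aphids: E/h = 1.4/11 = 0.1273 kJ/s.
0.1273 < 0.283, so adding aphids would lower the average — exclude it.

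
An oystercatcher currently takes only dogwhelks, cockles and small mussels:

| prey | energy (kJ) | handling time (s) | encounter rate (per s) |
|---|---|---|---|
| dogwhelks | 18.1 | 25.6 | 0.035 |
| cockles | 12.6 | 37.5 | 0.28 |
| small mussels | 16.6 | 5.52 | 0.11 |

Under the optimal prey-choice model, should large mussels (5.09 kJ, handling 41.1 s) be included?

Current rate: (0.035×18.1 + 0.28×12.6 + 0.11×16.6)/(1 + 0.035×25.6 + 0.28×37.5 + 0.11×5.52) = 0.4605 kJ/s.
Profitability of large mussels: 5.09/41.1 = 0.1238 kJ/s.
0.1238 < 0.4605, so adding large mussels would lower the average — exclude it.

No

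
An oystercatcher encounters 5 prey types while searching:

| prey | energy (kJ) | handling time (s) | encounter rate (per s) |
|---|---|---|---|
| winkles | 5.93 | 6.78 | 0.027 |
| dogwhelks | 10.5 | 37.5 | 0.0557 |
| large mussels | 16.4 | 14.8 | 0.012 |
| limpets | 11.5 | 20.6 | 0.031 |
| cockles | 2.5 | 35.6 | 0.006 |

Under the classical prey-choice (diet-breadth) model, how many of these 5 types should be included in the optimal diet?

3

E/h in descending order: large mussels 1.11, winkles 0.875, limpets 0.558, dogwhelks 0.28, cockles 0.0702 kJ/s. The optimal diet is the largest prefix of this list for which every included type satisfies E_i/h_i > R on the types above it.
Rate on top 1: 0.1671. winkles: 0.875 > 0.1671 → include.
Rate on top 2: 0.2623. limpets: 0.558 > 0.2623 → include.
Rate on top 3: 0.3568. dogwhelks: 0.28 < 0.3568 → exclude; stop.
Optimal diet: large mussels, winkles, limpets — 3 of 5 types.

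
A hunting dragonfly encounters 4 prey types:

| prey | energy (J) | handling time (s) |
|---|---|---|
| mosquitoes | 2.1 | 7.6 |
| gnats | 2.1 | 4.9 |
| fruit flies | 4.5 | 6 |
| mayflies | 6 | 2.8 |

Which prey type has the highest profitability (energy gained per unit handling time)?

mayflies

In descending order of E/h:
mayflies: 6/2.8 = 2.14 J/s
fruit flies: 4.5/6 = 0.75 J/s
gnats: 2.1/4.9 = 0.429 J/s
mosquitoes: 2.1/7.6 = 0.276 J/s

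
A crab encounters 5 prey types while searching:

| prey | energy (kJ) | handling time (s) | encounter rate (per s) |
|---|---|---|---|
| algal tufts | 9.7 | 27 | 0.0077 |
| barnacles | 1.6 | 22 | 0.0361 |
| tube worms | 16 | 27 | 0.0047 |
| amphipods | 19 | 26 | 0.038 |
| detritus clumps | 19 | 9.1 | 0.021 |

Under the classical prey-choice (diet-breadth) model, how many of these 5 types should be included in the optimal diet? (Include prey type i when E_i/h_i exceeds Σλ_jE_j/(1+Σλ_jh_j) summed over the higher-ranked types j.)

Profitabilities (E/h, kJ/s): detritus clumps 2.09, amphipods 0.731, tube worms 0.593, algal tufts 0.359, barnacles 0.0727. Add prey in this order while the next type's profitability exceeds the intake rate on those already taken.
Rate on top 1: 0.335. amphipods: 0.731 > 0.335 → include.
Rate on top 2: 0.5144. tube worms: 0.593 > 0.5144 → include.
Rate on top 3: 0.5187. algal tufts: 0.359 < 0.5187 → exclude; stop.
Optimal diet: detritus clumps, amphipods, tube worms — 3 of 5 types.

3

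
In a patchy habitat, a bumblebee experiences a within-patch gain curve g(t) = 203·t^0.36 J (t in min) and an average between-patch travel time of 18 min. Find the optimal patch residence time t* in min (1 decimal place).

Maximise g(t)/(T+t): set derivative to zero → g'(t)(T+t) = g(t).
g'(t) = 0.36·203·t^-0.64. Setting 0.36·203·t^-0.64 = 203·t^0.36/(18+t) gives 0.36(18+t) = t, so 0.64·t = 0.36×18.
t* = 0.36×18/0.64 = 10.12 min.

10.1 min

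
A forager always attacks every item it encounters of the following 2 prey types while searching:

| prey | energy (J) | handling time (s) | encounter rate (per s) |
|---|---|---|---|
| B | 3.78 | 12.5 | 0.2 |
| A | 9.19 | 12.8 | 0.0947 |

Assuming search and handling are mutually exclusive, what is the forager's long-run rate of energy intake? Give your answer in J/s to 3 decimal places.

Energy encountered per unit search time: 0.2×3.78 + 0.0947×9.19 = 1.626 J/s.
Handling time per unit search time: 0.2×12.5 + 0.0947×12.8 = 3.712.
Rate = 1.626/(1 + 3.712) = 0.3451 J/s.

0.345 J/s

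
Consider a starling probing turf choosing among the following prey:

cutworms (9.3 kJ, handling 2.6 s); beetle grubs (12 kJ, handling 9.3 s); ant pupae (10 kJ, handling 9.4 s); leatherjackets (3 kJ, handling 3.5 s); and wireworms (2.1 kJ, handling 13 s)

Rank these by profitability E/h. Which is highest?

cutworms

Profitability E/h (kJ/s): cutworms = 9.3/2.6 = 3.58, beetle grubs = 12/9.3 = 1.29, ant pupae = 10/9.4 = 1.06, leatherjackets = 3/3.5 = 0.857, wireworms = 2.1/13 = 0.162.
Ranked: cutworms > beetle grubs > ant pupae > leatherjackets > wireworms.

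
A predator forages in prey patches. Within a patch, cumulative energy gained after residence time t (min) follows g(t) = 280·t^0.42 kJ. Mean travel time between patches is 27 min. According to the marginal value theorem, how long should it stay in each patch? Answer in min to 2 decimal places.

19.55 min

Maximise g(t)/(T+t): set derivative to zero → g'(t)(T+t) = g(t).
g'(t) = 0.42·280·t^-0.58. Setting 0.42·280·t^-0.58 = 280·t^0.42/(27+t) gives 0.42(27+t) = t, so 0.58·t = 0.42×27.
t* = 0.42×27/0.58 = 19.55 min.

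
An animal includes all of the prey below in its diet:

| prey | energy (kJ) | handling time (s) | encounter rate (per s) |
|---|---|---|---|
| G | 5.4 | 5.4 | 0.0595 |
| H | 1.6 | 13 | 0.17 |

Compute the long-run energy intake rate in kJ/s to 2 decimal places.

R = Σλ_iE_i / (1 + Σλ_ih_i)
Numerator: 0.0595×5.4 + 0.17×1.6 = 0.5933
Denominator: 1 + 0.0595×5.4 + 0.17×13 = 3.531
R = 0.5933/3.531 = 0.168 kJ/s

0.17 kJ/s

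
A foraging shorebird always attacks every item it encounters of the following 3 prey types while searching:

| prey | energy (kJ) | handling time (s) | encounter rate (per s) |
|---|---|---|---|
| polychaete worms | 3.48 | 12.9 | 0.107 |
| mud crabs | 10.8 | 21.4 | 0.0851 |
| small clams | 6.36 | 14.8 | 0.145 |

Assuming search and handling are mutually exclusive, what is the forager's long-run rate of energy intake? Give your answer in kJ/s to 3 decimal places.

0.349 kJ/s

R = (0.107×3.48 + 0.0851×10.8 + 0.145×6.36) / (1 + 0.107×12.9 + 0.0851×21.4 + 0.145×14.8) = 2.214/6.347 = 0.3487 kJ/s.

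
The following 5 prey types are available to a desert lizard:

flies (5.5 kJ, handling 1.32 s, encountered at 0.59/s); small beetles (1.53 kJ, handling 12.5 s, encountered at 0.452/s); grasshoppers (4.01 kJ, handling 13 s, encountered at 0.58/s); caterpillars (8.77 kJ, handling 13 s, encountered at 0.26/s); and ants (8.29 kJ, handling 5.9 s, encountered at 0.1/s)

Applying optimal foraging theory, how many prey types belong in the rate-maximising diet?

E/h in descending order: flies 4.17, ants 1.41, caterpillars 0.675, grasshoppers 0.308, small beetles 0.122 kJ/s. The optimal diet is the largest prefix of this list for which every included type satisfies E_i/h_i > R on the types above it.
Rate on top 1: 1.824. ants: 1.41 < 1.824 → exclude; stop.
Optimal diet: flies — 1 of 5 types.

1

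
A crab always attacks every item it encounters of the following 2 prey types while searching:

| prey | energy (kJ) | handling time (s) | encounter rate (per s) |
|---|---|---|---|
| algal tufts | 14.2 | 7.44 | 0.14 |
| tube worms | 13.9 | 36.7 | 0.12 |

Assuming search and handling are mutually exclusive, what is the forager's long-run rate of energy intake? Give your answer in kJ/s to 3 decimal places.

R = Σλ_iE_i / (1 + Σλ_ih_i)
Numerator: 0.14×14.2 + 0.12×13.9 = 3.656
Denominator: 1 + 0.14×7.44 + 0.12×36.7 = 6.446
R = 3.656/6.446 = 0.5672 kJ/s

0.567 kJ/s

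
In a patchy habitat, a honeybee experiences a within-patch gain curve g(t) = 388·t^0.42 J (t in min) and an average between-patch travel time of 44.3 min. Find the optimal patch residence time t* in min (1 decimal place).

By the marginal value theorem, leave when the instantaneous gain rate g'(t) equals the habitat-wide average g(t)/(T + t).
g'(t) = 0.42·388·t^-0.58. Setting 0.42·388·t^-0.58 = 388·t^0.42/(44.3+t) gives 0.42(44.3+t) = t, so 0.58·t = 0.42×44.3.
t* = 0.42×44.3/0.58 = 32.08 min.

32.1 min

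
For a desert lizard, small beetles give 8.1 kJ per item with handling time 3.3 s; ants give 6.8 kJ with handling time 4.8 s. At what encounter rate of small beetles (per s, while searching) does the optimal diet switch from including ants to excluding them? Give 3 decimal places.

The zero-one rule: include ants iff E₂/h₂ > λE₁/(1+λh₁). Equality gives the switch point.
λE₁h₂ = E₂ + λE₂h₁ ⇒ λ = E₂/(E₁h₂ − E₂h₁) = 6.8/(38.88 − 22.44) = 0.4136 per s.

0.414 per s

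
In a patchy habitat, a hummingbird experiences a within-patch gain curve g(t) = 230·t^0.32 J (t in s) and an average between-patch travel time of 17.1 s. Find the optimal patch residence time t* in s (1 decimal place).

By the marginal value theorem, leave when the instantaneous gain rate g'(t) equals the habitat-wide average g(t)/(T + t).
g'(t) = 0.32·230·t^-0.68. Setting 0.32·230·t^-0.68 = 230·t^0.32/(17.1+t) gives 0.32(17.1+t) = t, so 0.68·t = 0.32×17.1.
t* = 0.32×17.1/0.68 = 8.047 s.

8.0 s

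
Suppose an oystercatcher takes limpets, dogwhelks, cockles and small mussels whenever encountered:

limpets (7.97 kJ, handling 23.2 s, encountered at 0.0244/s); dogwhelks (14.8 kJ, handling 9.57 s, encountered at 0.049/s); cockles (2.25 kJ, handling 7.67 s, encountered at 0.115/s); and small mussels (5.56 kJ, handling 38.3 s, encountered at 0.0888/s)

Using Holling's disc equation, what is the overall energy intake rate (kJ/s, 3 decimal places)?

0.265 kJ/s

R = (0.0244×7.97 + 0.049×14.8 + 0.115×2.25 + 0.0888×5.56) / (1 + 0.0244×23.2 + 0.049×9.57 + 0.115×7.67 + 0.0888×38.3) = 1.672/6.318 = 0.2647 kJ/s.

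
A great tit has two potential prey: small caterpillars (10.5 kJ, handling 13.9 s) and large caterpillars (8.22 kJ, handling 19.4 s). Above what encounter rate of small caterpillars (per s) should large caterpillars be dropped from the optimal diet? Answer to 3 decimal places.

The zero-one rule: include large caterpillars iff E₂/h₂ > λE₁/(1+λh₁). Equality gives the switch point.
λE₁h₂ = E₂ + λE₂h₁ ⇒ λ = E₂/(E₁h₂ − E₂h₁) = 8.22/(203.7 − 114.3) = 0.0919 per s.

0.092 per s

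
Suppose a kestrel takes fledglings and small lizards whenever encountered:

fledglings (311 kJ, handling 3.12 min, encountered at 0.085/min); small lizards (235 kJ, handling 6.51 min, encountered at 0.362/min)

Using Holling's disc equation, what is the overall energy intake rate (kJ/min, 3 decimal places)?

30.787 kJ/min

R = Σλ_iE_i / (1 + Σλ_ih_i)
Numerator: 0.085×311 + 0.362×235 = 111.5
Denominator: 1 + 0.085×3.12 + 0.362×6.51 = 3.622
R = 111.5/3.622 = 30.79 kJ/min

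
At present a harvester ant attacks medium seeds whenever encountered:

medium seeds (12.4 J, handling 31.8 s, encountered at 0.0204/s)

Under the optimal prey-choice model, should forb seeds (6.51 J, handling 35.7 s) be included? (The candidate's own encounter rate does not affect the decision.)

Intake rate on the current diet: R = (0.0204×12.4) / (1 + 0.0204×31.8) = 0.253/1.649 = 0.1534 J/s.
forb seeds: E/h = 6.51/35.7 = 0.1824 J/s.
Since 0.1824 > R, including forb seeds increases the long-run rate.

Yes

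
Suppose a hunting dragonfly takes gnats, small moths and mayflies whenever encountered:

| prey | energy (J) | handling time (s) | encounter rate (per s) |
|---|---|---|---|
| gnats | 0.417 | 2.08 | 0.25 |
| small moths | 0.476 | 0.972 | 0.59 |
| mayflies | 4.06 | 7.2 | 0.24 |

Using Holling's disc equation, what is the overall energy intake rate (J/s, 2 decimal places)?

0.36 J/s

R = (0.25×0.417 + 0.59×0.476 + 0.24×4.06) / (1 + 0.25×2.08 + 0.59×0.972 + 0.24×7.2) = 1.359/3.821 = 0.3557 J/s.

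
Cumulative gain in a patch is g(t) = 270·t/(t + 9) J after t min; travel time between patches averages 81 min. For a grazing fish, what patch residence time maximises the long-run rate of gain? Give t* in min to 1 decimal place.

Optimal t* satisfies g'(t*) = g(t*)/(T + t*).
g'(t) = 270·9/(t + 9)². Setting 270·9/(t+9)² = 270t/[(t+9)(81+t)] gives 9(81+t) = t(t+9), so t² = 9×81 = 729.
t* = √729 = 27 min.

27.0 min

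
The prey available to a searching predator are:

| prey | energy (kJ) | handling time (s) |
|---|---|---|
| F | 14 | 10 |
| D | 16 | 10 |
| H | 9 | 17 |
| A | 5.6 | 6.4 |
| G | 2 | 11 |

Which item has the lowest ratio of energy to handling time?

G

In descending order of E/h:
D: 16/10 = 1.6 kJ/s
F: 14/10 = 1.4 kJ/s
A: 5.6/6.4 = 0.875 kJ/s
H: 9/17 = 0.529 kJ/s
G: 2/11 = 0.182 kJ/s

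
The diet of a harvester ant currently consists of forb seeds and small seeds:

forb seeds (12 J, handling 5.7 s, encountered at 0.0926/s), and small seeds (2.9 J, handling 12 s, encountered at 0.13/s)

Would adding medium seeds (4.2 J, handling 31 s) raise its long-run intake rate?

Intake rate on the current diet: R = (0.0926×12 + 0.13×2.9) / (1 + 0.0926×5.7 + 0.13×12) = 1.488/3.088 = 0.482 J/s.
medium seeds: E/h = 4.2/31 = 0.1355 J/s.
0.1355 < 0.482, so adding medium seeds would lower the average — exclude it.

No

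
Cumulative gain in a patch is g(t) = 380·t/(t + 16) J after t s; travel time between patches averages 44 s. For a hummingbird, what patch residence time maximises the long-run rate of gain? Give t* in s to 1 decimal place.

By the marginal value theorem, leave when the instantaneous gain rate g'(t) equals the habitat-wide average g(t)/(T + t).
g'(t) = 380·16/(t + 16)². Setting 380·16/(t+16)² = 380t/[(t+16)(44+t)] gives 16(44+t) = t(t+16), so t² = 16×44 = 704.
t* = √704 = 26.53 s.

26.5 s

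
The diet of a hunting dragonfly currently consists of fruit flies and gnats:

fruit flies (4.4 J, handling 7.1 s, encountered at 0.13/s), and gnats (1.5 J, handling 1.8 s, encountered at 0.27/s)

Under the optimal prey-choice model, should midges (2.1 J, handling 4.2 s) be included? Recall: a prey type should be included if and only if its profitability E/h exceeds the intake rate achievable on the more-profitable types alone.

Current rate: (0.13×4.4 + 0.27×1.5)/(1 + 0.13×7.1 + 0.27×1.8) = 0.4056 J/s.
midges: E/h = 2.1/4.2 = 0.5 J/s.
Since 0.5 > R, including midges increases the long-run rate.

Yes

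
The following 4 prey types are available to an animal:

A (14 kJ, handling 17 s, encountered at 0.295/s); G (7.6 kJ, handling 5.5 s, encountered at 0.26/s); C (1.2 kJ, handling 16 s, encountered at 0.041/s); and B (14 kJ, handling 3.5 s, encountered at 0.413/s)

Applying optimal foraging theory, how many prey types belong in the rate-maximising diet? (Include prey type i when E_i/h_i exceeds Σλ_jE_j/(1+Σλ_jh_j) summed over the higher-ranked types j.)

Profitabilities (E/h, kJ/s): B 4, G 1.38, A 0.824, C 0.075. Add prey in this order while the next type's profitability exceeds the intake rate on those already taken.
Rate on top 1: 2.364. G: 1.38 < 2.364 → exclude; stop.
Optimal diet: B — 1 of 4 types.

1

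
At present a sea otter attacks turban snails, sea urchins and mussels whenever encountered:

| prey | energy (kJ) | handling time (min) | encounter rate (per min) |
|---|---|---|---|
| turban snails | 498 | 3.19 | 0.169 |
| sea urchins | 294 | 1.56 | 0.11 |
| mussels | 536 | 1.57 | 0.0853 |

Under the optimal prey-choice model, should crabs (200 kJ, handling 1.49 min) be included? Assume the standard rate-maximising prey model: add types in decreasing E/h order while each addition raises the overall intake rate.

Yes

Intake rate on the current diet: R = (0.169×498 + 0.11×294 + 0.0853×536) / (1 + 0.169×3.19 + 0.11×1.56 + 0.0853×1.57) = 162.2/1.845 = 87.94 kJ/min.
Profitability of crabs: 200/1.49 = 134.2 kJ/min.
134.2 > 87.94, so adding crabs raises the average — include it.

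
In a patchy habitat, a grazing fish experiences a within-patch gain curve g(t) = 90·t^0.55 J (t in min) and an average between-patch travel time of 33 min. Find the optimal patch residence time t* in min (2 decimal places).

40.33 min

Optimal t* satisfies g'(t*) = g(t*)/(T + t*).
g'(t) = 0.55·90·t^-0.45. Setting 0.55·90·t^-0.45 = 90·t^0.55/(33+t) gives 0.55(33+t) = t, so 0.45·t = 0.55×33.
t* = 0.55×33/0.45 = 40.33 min.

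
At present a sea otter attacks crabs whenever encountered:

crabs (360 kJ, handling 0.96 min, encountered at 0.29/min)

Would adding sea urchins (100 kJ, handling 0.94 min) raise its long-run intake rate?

Yes

Current rate: (0.29×360)/(1 + 0.29×0.96) = 81.66 kJ/min.
Profitability of sea urchins: 100/0.94 = 106.4 kJ/min.
Since 106.4 > R, including sea urchins increases the long-run rate.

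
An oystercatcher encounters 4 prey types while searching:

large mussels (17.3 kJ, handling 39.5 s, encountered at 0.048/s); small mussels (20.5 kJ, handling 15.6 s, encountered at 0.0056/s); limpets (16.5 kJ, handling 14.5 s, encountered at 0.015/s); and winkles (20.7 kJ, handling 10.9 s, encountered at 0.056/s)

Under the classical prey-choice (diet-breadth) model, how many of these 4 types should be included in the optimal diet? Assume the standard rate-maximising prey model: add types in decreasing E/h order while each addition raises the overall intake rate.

Rank by E/h (kJ/s): winkles 1.9, small mussels 1.31, limpets 1.14, large mussels 0.438. Include each in turn until the next type's E/h falls below the running intake rate.
Rate on top 1: 0.7198. small mussels: 1.31 > 0.7198 → include.
Rate on top 2: 0.7504. limpets: 1.14 > 0.7504 → include.
Rate on top 3: 0.7944. large mussels: 0.438 < 0.7944 → exclude; stop.
Optimal diet: winkles, small mussels, limpets — 3 of 4 types.

3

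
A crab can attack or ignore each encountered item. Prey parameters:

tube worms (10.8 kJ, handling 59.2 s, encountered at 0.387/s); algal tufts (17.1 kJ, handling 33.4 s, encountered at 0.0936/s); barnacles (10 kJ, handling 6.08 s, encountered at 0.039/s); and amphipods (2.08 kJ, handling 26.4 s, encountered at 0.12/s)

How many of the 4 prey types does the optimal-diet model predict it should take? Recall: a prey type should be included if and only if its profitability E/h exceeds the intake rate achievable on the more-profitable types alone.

2

Rank by E/h (kJ/s): barnacles 1.64, algal tufts 0.512, tube worms 0.182, amphipods 0.0788. Include each in turn until the next type's E/h falls below the running intake rate.
Rate on top 1: 0.3152. algal tufts: 0.512 > 0.3152 → include.
Rate on top 2: 0.4562. tube worms: 0.182 < 0.4562 → exclude; stop.
Optimal diet: barnacles, algal tufts — 2 of 4 types.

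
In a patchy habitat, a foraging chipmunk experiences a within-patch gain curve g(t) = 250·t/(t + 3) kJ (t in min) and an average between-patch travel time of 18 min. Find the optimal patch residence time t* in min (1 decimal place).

Maximise g(t)/(T+t): set derivative to zero → g'(t)(T+t) = g(t).
g'(t) = 250·3/(t + 3)². Setting 250·3/(t+3)² = 250t/[(t+3)(18+t)] gives 3(18+t) = t(t+3), so t² = 3×18 = 54.
t* = √54 = 7.348 min.

7.3 min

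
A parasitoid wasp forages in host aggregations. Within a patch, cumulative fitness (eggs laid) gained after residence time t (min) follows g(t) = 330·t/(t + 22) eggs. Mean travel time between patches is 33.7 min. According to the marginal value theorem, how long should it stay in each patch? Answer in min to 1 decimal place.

By the marginal value theorem, leave when the instantaneous gain rate g'(t) equals the habitat-wide average g(t)/(T + t).
g'(t) = 330·22/(t + 22)². Setting 330·22/(t+22)² = 330t/[(t+22)(33.7+t)] gives 22(33.7+t) = t(t+22), so t² = 22×33.7 = 741.4.
t* = √741.4 = 27.23 min.

27.2 min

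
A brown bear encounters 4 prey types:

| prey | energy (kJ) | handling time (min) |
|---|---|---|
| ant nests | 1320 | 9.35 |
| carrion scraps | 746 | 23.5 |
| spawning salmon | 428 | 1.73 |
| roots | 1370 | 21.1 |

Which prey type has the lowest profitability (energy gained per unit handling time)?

carrion scraps

Profitability E/h (kJ/min): ant nests = 1320/9.35 = 141, carrion scraps = 746/23.5 = 31.7, spawning salmon = 428/1.73 = 247, roots = 1370/21.1 = 64.9.
Ranked: spawning salmon > ant nests > roots > carrion scraps.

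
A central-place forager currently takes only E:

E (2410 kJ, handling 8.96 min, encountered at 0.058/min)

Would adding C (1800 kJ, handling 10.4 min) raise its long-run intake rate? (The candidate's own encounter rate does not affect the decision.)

Yes

On E alone, R = ΣλE/(1+Σλh) = 139.8/1.52 = 91.98 kJ/min.
Profitability of C: 1800/10.4 = 173.1 kJ/min.
173.1 > 91.98, so adding C raises the average — include it.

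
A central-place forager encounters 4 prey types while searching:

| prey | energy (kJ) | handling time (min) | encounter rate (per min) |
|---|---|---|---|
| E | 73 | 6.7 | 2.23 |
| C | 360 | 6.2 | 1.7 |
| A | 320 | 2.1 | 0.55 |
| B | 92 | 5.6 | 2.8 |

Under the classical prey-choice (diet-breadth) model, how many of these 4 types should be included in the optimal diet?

1

Rank by E/h (kJ/min): A 152, C 58.1, B 16.4, E 10.9. Include each in turn until the next type's E/h falls below the running intake rate.
Rate on top 1: 81.67. C: 58.1 < 81.67 → exclude; stop.
Optimal diet: A — 1 of 4 types.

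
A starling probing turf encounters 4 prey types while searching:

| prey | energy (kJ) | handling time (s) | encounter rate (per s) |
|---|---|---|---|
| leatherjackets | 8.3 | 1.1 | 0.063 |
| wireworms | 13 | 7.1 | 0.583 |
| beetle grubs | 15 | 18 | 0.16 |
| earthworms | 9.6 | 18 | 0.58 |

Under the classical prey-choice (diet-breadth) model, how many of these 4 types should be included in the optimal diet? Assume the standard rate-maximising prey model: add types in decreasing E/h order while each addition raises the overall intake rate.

2

E/h in descending order: leatherjackets 7.55, wireworms 1.83, beetle grubs 0.833, earthworms 0.533 kJ/s. The optimal diet is the largest prefix of this list for which every included type satisfies E_i/h_i > R on the types above it.
Rate on top 1: 0.489. wireworms: 1.83 > 0.489 → include.
Rate on top 2: 1.555. beetle grubs: 0.833 < 1.555 → exclude; stop.
Optimal diet: leatherjackets, wireworms — 2 of 4 types.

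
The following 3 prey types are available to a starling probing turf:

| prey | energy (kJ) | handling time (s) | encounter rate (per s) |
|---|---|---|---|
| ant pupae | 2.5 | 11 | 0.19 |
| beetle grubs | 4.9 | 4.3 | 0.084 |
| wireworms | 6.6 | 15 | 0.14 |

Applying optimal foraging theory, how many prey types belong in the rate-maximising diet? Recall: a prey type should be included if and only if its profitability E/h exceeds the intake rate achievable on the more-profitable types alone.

2

Rank by E/h (kJ/s): beetle grubs 1.14, wireworms 0.44, ant pupae 0.227. Include each in turn until the next type's E/h falls below the running intake rate.
Rate on top 1: 0.3024. wireworms: 0.44 > 0.3024 → include.
Rate on top 2: 0.3859. ant pupae: 0.227 < 0.3859 → exclude; stop.
Optimal diet: beetle grubs, wireworms — 2 of 3 types.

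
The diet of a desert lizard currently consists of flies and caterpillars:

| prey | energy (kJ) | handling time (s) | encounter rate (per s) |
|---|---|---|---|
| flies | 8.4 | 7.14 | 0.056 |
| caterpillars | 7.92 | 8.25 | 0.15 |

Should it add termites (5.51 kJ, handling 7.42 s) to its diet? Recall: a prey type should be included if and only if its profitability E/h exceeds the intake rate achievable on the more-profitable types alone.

Yes

Intake rate on the current diet: R = (0.056×8.4 + 0.15×7.92) / (1 + 0.056×7.14 + 0.15×8.25) = 1.658/2.637 = 0.6288 kJ/s.
Profitability of termites: 5.51/7.42 = 0.7426 kJ/s.
Since 0.7426 > R, including termites increases the long-run rate.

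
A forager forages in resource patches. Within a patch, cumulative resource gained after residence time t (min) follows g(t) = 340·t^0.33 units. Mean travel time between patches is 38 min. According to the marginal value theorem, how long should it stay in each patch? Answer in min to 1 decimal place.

By the marginal value theorem, leave when the instantaneous gain rate g'(t) equals the habitat-wide average g(t)/(T + t).
g'(t) = 0.33·340·t^-0.67. Setting 0.33·340·t^-0.67 = 340·t^0.33/(38+t) gives 0.33(38+t) = t, so 0.67·t = 0.33×38.
t* = 0.33×38/0.67 = 18.72 min.

18.7 min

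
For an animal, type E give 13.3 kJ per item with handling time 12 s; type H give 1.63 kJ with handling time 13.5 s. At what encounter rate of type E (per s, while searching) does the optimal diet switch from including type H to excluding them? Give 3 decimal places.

The zero-one rule: include type H iff E₂/h₂ > λE₁/(1+λh₁). Equality gives the switch point.
λE₁h₂ = E₂ + λE₂h₁ ⇒ λ = E₂/(E₁h₂ − E₂h₁) = 1.63/(179.6 − 19.56) = 0.01019 per s.

0.010 per s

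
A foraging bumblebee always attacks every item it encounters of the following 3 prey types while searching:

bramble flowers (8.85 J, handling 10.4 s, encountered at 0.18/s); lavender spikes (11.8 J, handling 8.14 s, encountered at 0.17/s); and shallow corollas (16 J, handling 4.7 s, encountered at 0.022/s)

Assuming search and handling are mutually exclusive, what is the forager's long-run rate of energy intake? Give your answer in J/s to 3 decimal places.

0.906 J/s

R = (0.18×8.85 + 0.17×11.8 + 0.022×16) / (1 + 0.18×10.4 + 0.17×8.14 + 0.022×4.7) = 3.951/4.359 = 0.9064 J/s.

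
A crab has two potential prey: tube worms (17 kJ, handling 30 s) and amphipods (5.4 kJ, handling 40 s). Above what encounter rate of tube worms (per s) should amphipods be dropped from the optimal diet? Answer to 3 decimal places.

0.010 per s

At the threshold, the rate on tube worms alone equals the profitability of amphipods: λ·17/(1 + λ·30) = 5.4/40 = 0.135.
Rearranging, λ(17 − 0.135×30) = 0.135, so λ = 0.135/12.95 = 0.01042 per s.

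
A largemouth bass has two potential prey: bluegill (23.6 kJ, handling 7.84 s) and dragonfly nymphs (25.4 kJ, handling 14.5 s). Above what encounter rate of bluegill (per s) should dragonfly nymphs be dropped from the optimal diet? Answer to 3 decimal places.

Drop dragonfly nymphs once their profitability E₂/h₂ falls below the rate achievable on bluegill alone: E₂/h₂ = λE₁/(1 + λh₁).
Solve for λ: λE₁h₂ = E₂(1 + λh₁) → λ(E₁h₂ − E₂h₁) = E₂ → λ = E₂/(E₁h₂ − E₂h₁).
λ = 25.4/(23.6×14.5 − 25.4×7.84) = 25.4/143.1 = 0.1775 per s.

0.178 per s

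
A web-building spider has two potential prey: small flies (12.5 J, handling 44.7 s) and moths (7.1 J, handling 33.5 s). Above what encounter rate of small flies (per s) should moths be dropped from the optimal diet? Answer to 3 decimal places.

0.070 per s

Drop moths once their profitability E₂/h₂ falls below the rate achievable on small flies alone: E₂/h₂ = λE₁/(1 + λh₁).
Solve for λ: λE₁h₂ = E₂(1 + λh₁) → λ(E₁h₂ − E₂h₁) = E₂ → λ = E₂/(E₁h₂ − E₂h₁).
λ = 7.1/(12.5×33.5 − 7.1×44.7) = 7.1/101.4 = 0.07003 per s.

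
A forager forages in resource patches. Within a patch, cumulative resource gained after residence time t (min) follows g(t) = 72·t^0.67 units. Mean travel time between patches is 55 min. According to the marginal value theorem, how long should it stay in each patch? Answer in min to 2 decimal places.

111.67 min

Maximise g(t)/(T+t): set derivative to zero → g'(t)(T+t) = g(t).
g'(t) = 0.67·72·t^-0.33. Setting 0.67·72·t^-0.33 = 72·t^0.67/(55+t) gives 0.67(55+t) = t, so 0.33·t = 0.67×55.
t* = 0.67×55/0.33 = 111.7 min.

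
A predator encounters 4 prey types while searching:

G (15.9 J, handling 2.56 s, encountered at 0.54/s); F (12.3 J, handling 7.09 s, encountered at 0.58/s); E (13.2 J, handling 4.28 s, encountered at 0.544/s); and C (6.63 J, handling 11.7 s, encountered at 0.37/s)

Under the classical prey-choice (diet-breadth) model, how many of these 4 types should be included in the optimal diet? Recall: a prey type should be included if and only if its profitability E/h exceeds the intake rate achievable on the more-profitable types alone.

1

Profitabilities (E/h, J/s): G 6.21, E 3.08, F 1.73, C 0.567. Add prey in this order while the next type's profitability exceeds the intake rate on those already taken.
Rate on top 1: 3.604. E: 3.08 < 3.604 → exclude; stop.
Optimal diet: G — 1 of 4 types.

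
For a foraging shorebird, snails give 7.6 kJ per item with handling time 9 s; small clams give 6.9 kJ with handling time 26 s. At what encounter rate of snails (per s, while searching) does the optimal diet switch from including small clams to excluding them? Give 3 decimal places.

At the threshold, the rate on snails alone equals the profitability of small clams: λ·7.6/(1 + λ·9) = 6.9/26 = 0.2654.
Rearranging, λ(7.6 − 0.2654×9) = 0.2654, so λ = 0.2654/5.212 = 0.05092 per s.

0.051 per s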